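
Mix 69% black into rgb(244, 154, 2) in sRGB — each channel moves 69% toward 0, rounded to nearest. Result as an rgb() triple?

Per channel, c → c + 0.69(0 − c):
  R: 244 + 0.69×(0−244) = 244 − 168.36 = 75.64 → 76
  G: 154 + 0.69×(0−154) = 154 − 106.26 = 47.74 → 48
  B: 2 + 0.69×(0−2) = 2 − 1.38 = 0.62 → 1

rgb(76, 48, 1)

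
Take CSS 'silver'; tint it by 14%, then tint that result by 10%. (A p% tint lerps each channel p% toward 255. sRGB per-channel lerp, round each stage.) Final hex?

#CECECE

CSS silver is rgb(192, 192, 192).
A 14% tint moves each channel 14% toward 255:
  R: 192 + 0.14×(255−192) = 192 + 8.82 = 200.82 → 201
  G: 192 + 8.82 = 200.82 → 201
  B: 192 + 0.14×(255−192) = 192 + 8.82 = 200.82 → 201
After the tint: rgb(201, 201, 201) = #C9C9C9.
Lerp each channel 10% toward 255:
  R: 201 + 5.4 = 206.4 → 206
  G: 201 + 0.1×(255−201) = 201 + 5.4 = 206.4 → 206
  B: 201 + 0.1×(255−201) = 201 + 5.4 = 206.4 → 206
rgb(206, 206, 206) = #CECECE.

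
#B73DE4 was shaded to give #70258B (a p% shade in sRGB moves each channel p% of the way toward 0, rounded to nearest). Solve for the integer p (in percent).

#B73DE4 is rgb(183, 61, 228); #70258B is rgb(112, 37, 139).
On the B channel (widest range): 139 ≈ 228 + (p/100)(0 − 228), so p ≈ 100×(139 − 228)/(0 − 228) = -8900/-228 = 39.04.
p = 39 reproduces all three channels after rounding.

39%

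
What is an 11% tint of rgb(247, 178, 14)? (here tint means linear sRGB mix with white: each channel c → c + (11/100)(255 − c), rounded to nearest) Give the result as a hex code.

Per channel, c → c + 0.11(255 − c):
  R: 247 + 0.88 = 247.88 → 248
  G: 178 + 8.47 = 186.47 → 186
  B: 14 + 26.51 = 40.51 → 41
rgb(248, 186, 41) = #F8BA29.

#F8BA29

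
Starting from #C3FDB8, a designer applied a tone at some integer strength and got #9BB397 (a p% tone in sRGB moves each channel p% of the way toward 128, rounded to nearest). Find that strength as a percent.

59%

#C3FDB8 is rgb(195, 253, 184); #9BB397 is rgb(155, 179, 151).
On the G channel (widest range): 179 ≈ 253 + (p/100)(128 − 253), so p ≈ 100×(179 − 253)/(128 − 253) = -7400/-125 = 59.20.
p = 59 reproduces all three channels after rounding.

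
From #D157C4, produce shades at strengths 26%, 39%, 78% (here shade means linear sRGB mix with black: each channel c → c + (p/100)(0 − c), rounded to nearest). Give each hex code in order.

#D157C4 is rgb(209, 87, 196).
26%: (209 − 54.34 = 154.66→155, 87 − 22.62 = 64.38→64, 196 − 50.96 = 145.04→145) → #9B4091
39%: (209 − 81.51 = 127.49→127, 87 − 33.93 = 53.07→53, 196 − 76.44 = 119.56→120) → #7F3578
78%: (209 − 163.02 = 45.98→46, 87 − 67.86 = 19.14→19, 196 − 152.88 = 43.12→43) → #2E132B

#9B4091, #7F3578, #2E132B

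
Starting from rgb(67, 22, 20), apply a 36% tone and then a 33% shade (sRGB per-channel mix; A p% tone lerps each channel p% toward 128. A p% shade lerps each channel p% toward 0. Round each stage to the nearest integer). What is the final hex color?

Lerp each channel 36% toward 128:
  R: 67 + 0.36×(128−67) = 67 + 21.96 = 88.96 → 89
  G: 22 + 0.36×(128−22) = 22 + 38.16 = 60.16 → 60
  B: 20 + 38.88 = 58.88 → 59
After the tone: rgb(89, 60, 59) = #593C3B.
Per channel, c → c + 0.33(0 − c):
  R: 89 − 29.37 = 59.63 → 60
  G: 60 − 19.8 = 40.2 → 40
  B: 59 − 19.47 = 39.53 → 40
rgb(60, 40, 40) = #3C2828.

#3C2828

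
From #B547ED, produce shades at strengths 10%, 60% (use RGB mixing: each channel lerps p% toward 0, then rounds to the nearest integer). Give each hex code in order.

#A340D5, #481C5F

#B547ED is rgb(181, 71, 237).
10%: (181 − 18.1 = 162.9→163, 71 − 7.1 = 63.9→64, 237 − 23.7 = 213.3→213) → #A340D5
60%: (181 − 108.6 = 72.4→72, 71 − 42.6 = 28.4→28, 237 − 142.2 = 94.8→95) → #481C5F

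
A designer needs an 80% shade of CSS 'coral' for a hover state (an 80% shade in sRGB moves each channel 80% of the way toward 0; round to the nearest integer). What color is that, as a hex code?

#331910

CSS coral is rgb(255, 127, 80).
An 80% shade moves each channel 80% toward 0:
  R: 255 + 0.8×(0−255) = 255 − 204 = 51 → 51
  G: 127 − 101.6 = 25.4 → 25
  B: 80 − 64 = 16 → 16
rgb(51, 25, 16) = #331910.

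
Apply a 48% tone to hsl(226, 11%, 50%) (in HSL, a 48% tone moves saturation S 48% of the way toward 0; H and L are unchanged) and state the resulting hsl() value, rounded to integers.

S moves 48% from 11 toward 0: 11 − 5.28 = 5.72 → 6.
H and L are unchanged.

hsl(226, 6%, 50%)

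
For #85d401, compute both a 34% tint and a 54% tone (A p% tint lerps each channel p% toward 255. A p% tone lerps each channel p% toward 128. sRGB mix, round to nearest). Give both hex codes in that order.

#85d401 is rgb(133, 212, 1).
34% tint:
  R: 133 + 41.48 = 174.48 → 174
  G: 212 + 14.62 = 226.62 → 227
  B: 1 + 86.36 = 87.36 → 87
  → #aee357
54% tone:
  R: 133 − 2.7 = 130.3 → 130
  G: 212 − 45.36 = 166.64 → 167
  B: 1 + 68.58 = 69.58 → 70
  → #82a746

#aee357, #82a746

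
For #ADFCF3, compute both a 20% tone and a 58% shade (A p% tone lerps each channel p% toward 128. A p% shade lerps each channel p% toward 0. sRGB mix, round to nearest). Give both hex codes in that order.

#ADFCF3 is rgb(173, 252, 243).
20% tone:
  R: 173 + 0.2×(128−173) = 173 − 9 = 164 → 164
  G: 252 + 0.2×(128−252) = 252 − 24.8 = 227.2 → 227
  B: 243 − 23 = 220 → 220
  → #A4E3DC
58% shade:
  R: 173 + 0.58×(0−173) = 173 − 100.34 = 72.66 → 73
  G: 252 + 0.58×(0−252) = 252 − 146.16 = 105.84 → 106
  B: 243 + 0.58×(0−243) = 243 − 140.94 = 102.06 → 102
  → #496A66

#A4E3DC, #496A66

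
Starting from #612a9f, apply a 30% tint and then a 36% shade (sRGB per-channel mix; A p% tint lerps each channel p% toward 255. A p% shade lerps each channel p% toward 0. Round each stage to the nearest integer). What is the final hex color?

#612a9f is rgb(97, 42, 159).
A 30% tint moves each channel 30% toward 255:
  R: 97 + 47.4 = 144.4 → 144
  G: 42 + 0.3×(255−42) = 42 + 63.9 = 105.9 → 106
  B: 159 + 28.8 = 187.8 → 188
After the tint: rgb(144, 106, 188) = #906abc.
Per channel, c → c + 0.36(0 − c):
  R: 144 + 0.36×(0−144) = 144 − 51.84 = 92.16 → 92
  G: 106 + 0.36×(0−106) = 106 − 38.16 = 67.84 → 68
  B: 188 − 67.68 = 120.32 → 120
rgb(92, 68, 120) = #5c4478.

#5c4478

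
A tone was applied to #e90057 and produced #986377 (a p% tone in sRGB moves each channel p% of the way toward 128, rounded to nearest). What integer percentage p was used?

77%

#e90057 is rgb(233, 0, 87); #986377 is rgb(152, 99, 119).
On the G channel (widest range): 99 ≈ 0 + (p/100)(128 − 0), so p ≈ 100×(99 − 0)/(128 − 0) = 9900/128 = 77.34.
p = 77 reproduces all three channels after rounding.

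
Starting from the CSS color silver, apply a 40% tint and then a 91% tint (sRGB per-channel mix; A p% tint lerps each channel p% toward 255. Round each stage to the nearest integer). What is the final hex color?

CSS silver is rgb(192, 192, 192).
Lerp each channel 40% toward 255:
  R: 192 + 0.4×(255−192) = 192 + 25.2 = 217.2 → 217
  G: 192 + 0.4×(255−192) = 192 + 25.2 = 217.2 → 217
  B: 192 + 0.4×(255−192) = 192 + 25.2 = 217.2 → 217
After the tint: rgb(217, 217, 217) = #d9d9d9.
A 91% tint moves each channel 91% toward 255:
  R: 217 + 34.58 = 251.58 → 252
  G: 217 + 34.58 = 251.58 → 252
  B: 217 + 0.91×(255−217) = 217 + 34.58 = 251.58 → 252
rgb(252, 252, 252) = #fcfcfc.

#fcfcfc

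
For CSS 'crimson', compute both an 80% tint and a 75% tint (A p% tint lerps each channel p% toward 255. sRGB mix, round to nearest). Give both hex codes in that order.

CSS crimson is rgb(220, 20, 60).
80% tint:
  R: 220 + 0.8×(255−220) = 220 + 28 = 248 → 248
  G: 20 + 0.8×(255−20) = 20 + 188 = 208 → 208
  B: 60 + 156 = 216 → 216
  → #F8D0D8
75% tint:
  R: 220 + 0.75×(255−220) = 220 + 26.25 = 246.25 → 246
  G: 20 + 0.75×(255−20) = 20 + 176.25 = 196.25 → 196
  B: 60 + 146.25 = 206.25 → 206
  → #F6C4CE

#F8D0D8, #F6C4CE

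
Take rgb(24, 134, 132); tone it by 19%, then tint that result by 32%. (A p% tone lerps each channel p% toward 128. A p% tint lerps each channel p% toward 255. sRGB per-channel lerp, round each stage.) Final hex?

Per channel, c → c + 0.19(128 − c):
  R: 24 + 0.19×(128−24) = 24 + 19.76 = 43.76 → 44
  G: 134 + 0.19×(128−134) = 134 − 1.14 = 132.86 → 133
  B: 132 + 0.19×(128−132) = 132 − 0.76 = 131.24 → 131
After the tone: rgb(44, 133, 131) = #2C8583.
Per channel, c → c + 0.32(255 − c):
  R: 44 + 67.52 = 111.52 → 112
  G: 133 + 39.04 = 172.04 → 172
  B: 131 + 0.32×(255−131) = 131 + 39.68 = 170.68 → 171
rgb(112, 172, 171) = #70ACAB.

#70ACAB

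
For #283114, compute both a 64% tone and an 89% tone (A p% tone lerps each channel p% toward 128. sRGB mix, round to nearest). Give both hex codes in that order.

#606459, #767774

#283114 is rgb(40, 49, 20).
64% tone:
  R: 40 + 0.64×(128−40) = 40 + 56.32 = 96.32 → 96
  G: 49 + 0.64×(128−49) = 49 + 50.56 = 99.56 → 100
  B: 20 + 0.64×(128−20) = 20 + 69.12 = 89.12 → 89
  → #606459
89% tone:
  R: 40 + 78.32 = 118.32 → 118
  G: 49 + 0.89×(128−49) = 49 + 70.31 = 119.31 → 119
  B: 20 + 96.12 = 116.12 → 116
  → #767774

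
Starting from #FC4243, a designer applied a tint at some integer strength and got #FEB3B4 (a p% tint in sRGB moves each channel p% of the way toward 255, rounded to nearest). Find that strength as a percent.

60%

#FC4243 is rgb(252, 66, 67); #FEB3B4 is rgb(254, 179, 180).
On the G channel (widest range): 179 ≈ 66 + (p/100)(255 − 66), so p ≈ 100×(179 − 66)/(255 − 66) = 11300/189 = 59.79.
p = 60 reproduces all three channels after rounding.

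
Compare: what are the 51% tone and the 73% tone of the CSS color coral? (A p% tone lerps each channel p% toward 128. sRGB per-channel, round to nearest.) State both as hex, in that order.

CSS coral is rgb(255, 127, 80).
51% tone:
  R: 255 + 0.51×(128−255) = 255 − 64.77 = 190.23 → 190
  G: 127 + 0.51 = 127.51 → 128
  B: 80 + 0.51×(128−80) = 80 + 24.48 = 104.48 → 104
  → #BE8068
73% tone:
  R: 255 − 92.71 = 162.29 → 162
  G: 127 + 0.73 = 127.73 → 128
  B: 80 + 35.04 = 115.04 → 115
  → #A28073

#BE8068, #A28073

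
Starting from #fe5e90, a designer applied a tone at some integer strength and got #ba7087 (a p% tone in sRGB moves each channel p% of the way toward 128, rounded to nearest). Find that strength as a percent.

54%

#fe5e90 is rgb(254, 94, 144); #ba7087 is rgb(186, 112, 135).
On the R channel (widest range): 186 ≈ 254 + (p/100)(128 − 254), so p ≈ 100×(186 − 254)/(128 − 254) = -6800/-126 = 53.97.
p = 54 reproduces all three channels after rounding.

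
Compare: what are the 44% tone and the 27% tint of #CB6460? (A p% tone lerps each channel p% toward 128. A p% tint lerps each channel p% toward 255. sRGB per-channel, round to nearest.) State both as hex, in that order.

#CB6460 is rgb(203, 100, 96).
44% tone:
  R: 203 + 0.44×(128−203) = 203 − 33 = 170 → 170
  G: 100 + 0.44×(128−100) = 100 + 12.32 = 112.32 → 112
  B: 96 + 0.44×(128−96) = 96 + 14.08 = 110.08 → 110
  → #AA706E
27% tint:
  R: 203 + 0.27×(255−203) = 203 + 14.04 = 217.04 → 217
  G: 100 + 0.27×(255−100) = 100 + 41.85 = 141.85 → 142
  B: 96 + 0.27×(255−96) = 96 + 42.93 = 138.93 → 139
  → #D98E8B

#AA706E, #D98E8B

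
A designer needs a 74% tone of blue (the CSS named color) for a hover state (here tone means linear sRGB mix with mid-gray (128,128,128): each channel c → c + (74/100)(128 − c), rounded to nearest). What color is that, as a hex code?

CSS blue is rgb(0, 0, 255).
A 74% tone moves each channel 74% toward 128:
  R: 0 + 0.74×(128−0) = 0 + 94.72 = 94.72 → 95
  G: 0 + 0.74×(128−0) = 0 + 94.72 = 94.72 → 95
  B: 255 − 93.98 = 161.02 → 161
rgb(95, 95, 161) = #5F5FA1.

#5F5FA1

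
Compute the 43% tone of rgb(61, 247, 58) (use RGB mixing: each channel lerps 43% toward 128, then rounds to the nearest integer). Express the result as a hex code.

Lerp each channel 43% toward 128:
  R: 61 + 0.43×(128−61) = 61 + 28.81 = 89.81 → 90
  G: 247 + 0.43×(128−247) = 247 − 51.17 = 195.83 → 196
  B: 58 + 0.43×(128−58) = 58 + 30.1 = 88.1 → 88
rgb(90, 196, 88) = #5ac458.

#5ac458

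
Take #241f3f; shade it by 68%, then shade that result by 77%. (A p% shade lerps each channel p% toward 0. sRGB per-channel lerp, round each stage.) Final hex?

#241f3f is rgb(36, 31, 63).
A 68% shade moves each channel 68% toward 0:
  R: 36 − 24.48 = 11.52 → 12
  G: 31 + 0.68×(0−31) = 31 − 21.08 = 9.92 → 10
  B: 63 + 0.68×(0−63) = 63 − 42.84 = 20.16 → 20
After the shade: rgb(12, 10, 20) = #0c0a14.
A 77% shade moves each channel 77% toward 0:
  R: 12 + 0.77×(0−12) = 12 − 9.24 = 2.76 → 3
  G: 10 + 0.77×(0−10) = 10 − 7.7 = 2.3 → 2
  B: 20 + 0.77×(0−20) = 20 − 15.4 = 4.6 → 5
rgb(3, 2, 5) = #030205.

#030205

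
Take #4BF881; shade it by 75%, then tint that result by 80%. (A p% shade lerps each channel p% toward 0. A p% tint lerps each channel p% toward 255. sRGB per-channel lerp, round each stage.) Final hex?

#4BF881 is rgb(75, 248, 129).
A 75% shade moves each channel 75% toward 0:
  R: 75 − 56.25 = 18.75 → 19
  G: 248 + 0.75×(0−248) = 248 − 186 = 62 → 62
  B: 129 − 96.75 = 32.25 → 32
After the shade: rgb(19, 62, 32) = #133E20.
An 80% tint moves each channel 80% toward 255:
  R: 19 + 188.8 = 207.8 → 208
  G: 62 + 154.4 = 216.4 → 216
  B: 32 + 0.8×(255−32) = 32 + 178.4 = 210.4 → 210
rgb(208, 216, 210) = #D0D8D2.

#D0D8D2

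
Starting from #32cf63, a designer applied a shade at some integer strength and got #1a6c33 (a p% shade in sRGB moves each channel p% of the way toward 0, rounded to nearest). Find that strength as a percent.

#32cf63 is rgb(50, 207, 99); #1a6c33 is rgb(26, 108, 51).
On the G channel (widest range): 108 ≈ 207 + (p/100)(0 − 207), so p ≈ 100×(108 − 207)/(0 − 207) = -9900/-207 = 47.83.
p = 48 reproduces all three channels after rounding.

48%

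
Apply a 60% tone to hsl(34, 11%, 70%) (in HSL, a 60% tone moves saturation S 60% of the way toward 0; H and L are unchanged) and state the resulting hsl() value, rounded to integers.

S moves 60% from 11 toward 0: 11 − 6.6 = 4.4 → 4.
H and L are unchanged.

hsl(34, 4%, 70%)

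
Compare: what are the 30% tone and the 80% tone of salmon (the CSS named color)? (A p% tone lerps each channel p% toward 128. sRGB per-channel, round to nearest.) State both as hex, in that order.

CSS salmon is rgb(250, 128, 114).
30% tone:
  R: 250 + 0.3×(128−250) = 250 − 36.6 = 213.4 → 213
  G: 128 + 0.3×(128−128) = 128 + 0 = 128 → 128
  B: 114 + 0.3×(128−114) = 114 + 4.2 = 118.2 → 118
  → #d58076
80% tone:
  R: 250 − 97.6 = 152.4 → 152
  G: 128 + 0.8×(128−128) = 128 + 0 = 128 → 128
  B: 114 + 0.8×(128−114) = 114 + 11.2 = 125.2 → 125
  → #98807d

#d58076, #98807d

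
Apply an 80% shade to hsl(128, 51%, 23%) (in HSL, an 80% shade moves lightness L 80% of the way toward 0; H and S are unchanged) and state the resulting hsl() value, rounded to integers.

hsl(128, 51%, 5%)

L moves 80% from 23 toward 0: 23 − 18.4 = 4.6 → 5.
H and S are unchanged.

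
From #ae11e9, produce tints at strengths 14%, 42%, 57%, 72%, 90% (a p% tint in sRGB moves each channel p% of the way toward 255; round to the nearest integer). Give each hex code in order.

#ae11e9 is rgb(174, 17, 233).
14%: (174 + 11.34 = 185.34→185, 17 + 33.32 = 50.32→50, 233 + 3.08 = 236.08→236) → #b932ec
42%: (174 + 34.02 = 208.02→208, 17 + 99.96 = 116.96→117, 233 + 9.24 = 242.24→242) → #d075f2
57%: (174 + 46.17 = 220.17→220, 17 + 135.66 = 152.66→153, 233 + 12.54 = 245.54→246) → #dc99f6
72%: (174 + 58.32 = 232.32→232, 17 + 171.36 = 188.36→188, 233 + 15.84 = 248.84→249) → #e8bcf9
90%: (174 + 72.9 = 246.9→247, 17 + 214.2 = 231.2→231, 233 + 19.8 = 252.8→253) → #f7e7fd

#b932ec, #d075f2, #dc99f6, #e8bcf9, #f7e7fd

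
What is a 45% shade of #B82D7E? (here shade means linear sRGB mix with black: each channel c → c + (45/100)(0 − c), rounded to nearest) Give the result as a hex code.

#651945

#B82D7E is rgb(184, 45, 126).
Per channel, c → c + 0.45(0 − c):
  R: 184 + 0.45×(0−184) = 184 − 82.8 = 101.2 → 101
  G: 45 + 0.45×(0−45) = 45 − 20.25 = 24.75 → 25
  B: 126 + 0.45×(0−126) = 126 − 56.7 = 69.3 → 69
rgb(101, 25, 69) = #651945.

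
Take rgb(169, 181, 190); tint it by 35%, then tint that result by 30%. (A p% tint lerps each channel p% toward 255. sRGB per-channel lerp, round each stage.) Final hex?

#D8DDE2

A 35% tint moves each channel 35% toward 255:
  R: 169 + 0.35×(255−169) = 169 + 30.1 = 199.1 → 199
  G: 181 + 0.35×(255−181) = 181 + 25.9 = 206.9 → 207
  B: 190 + 0.35×(255−190) = 190 + 22.75 = 212.75 → 213
After the tint: rgb(199, 207, 213) = #C7CFD5.
A 30% tint moves each channel 30% toward 255:
  R: 199 + 0.3×(255−199) = 199 + 16.8 = 215.8 → 216
  G: 207 + 14.4 = 221.4 → 221
  B: 213 + 0.3×(255−213) = 213 + 12.6 = 225.6 → 226
rgb(216, 221, 226) = #D8DDE2.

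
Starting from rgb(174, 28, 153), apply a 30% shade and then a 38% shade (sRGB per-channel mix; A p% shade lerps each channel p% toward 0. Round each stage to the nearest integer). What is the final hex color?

Lerp each channel 30% toward 0:
  R: 174 + 0.3×(0−174) = 174 − 52.2 = 121.8 → 122
  G: 28 + 0.3×(0−28) = 28 − 8.4 = 19.6 → 20
  B: 153 − 45.9 = 107.1 → 107
After the shade: rgb(122, 20, 107) = #7A146B.
A 38% shade moves each channel 38% toward 0:
  R: 122 − 46.36 = 75.64 → 76
  G: 20 + 0.38×(0−20) = 20 − 7.6 = 12.4 → 12
  B: 107 − 40.66 = 66.34 → 66
rgb(76, 12, 66) = #4C0C42.

#4C0C42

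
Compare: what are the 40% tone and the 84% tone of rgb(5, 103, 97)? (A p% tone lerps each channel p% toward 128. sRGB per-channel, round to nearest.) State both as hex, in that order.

#36716D, #6C7C7B

40% tone:
  R: 5 + 0.4×(128−5) = 5 + 49.2 = 54.2 → 54
  G: 103 + 10 = 113 → 113
  B: 97 + 12.4 = 109.4 → 109
  → #36716D
84% tone:
  R: 5 + 0.84×(128−5) = 5 + 103.32 = 108.32 → 108
  G: 103 + 0.84×(128−103) = 103 + 21 = 124 → 124
  B: 97 + 26.04 = 123.04 → 123
  → #6C7C7B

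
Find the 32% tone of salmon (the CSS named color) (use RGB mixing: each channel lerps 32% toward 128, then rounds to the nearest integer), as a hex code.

CSS salmon is rgb(250, 128, 114).
A 32% tone moves each channel 32% toward 128:
  R: 250 + 0.32×(128−250) = 250 − 39.04 = 210.96 → 211
  G: 128 + 0.32×(128−128) = 128 + 0 = 128 → 128
  B: 114 + 4.48 = 118.48 → 118
rgb(211, 128, 118) = #d38076.

#d38076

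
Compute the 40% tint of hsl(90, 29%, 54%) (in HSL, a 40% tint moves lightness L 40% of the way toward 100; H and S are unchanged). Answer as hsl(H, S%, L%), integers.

L moves 40% from 54 toward 100: 54 + 18.4 = 72.4 → 72.
H and S are unchanged.

hsl(90, 29%, 72%)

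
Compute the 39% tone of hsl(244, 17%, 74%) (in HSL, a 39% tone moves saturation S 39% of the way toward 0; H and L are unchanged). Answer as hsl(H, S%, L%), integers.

hsl(244, 10%, 74%)

S moves 39% from 17 toward 0: 17 − 6.63 = 10.37 → 10.
H and L are unchanged.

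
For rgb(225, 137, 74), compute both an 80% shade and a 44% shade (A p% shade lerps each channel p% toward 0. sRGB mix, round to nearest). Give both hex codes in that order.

#2D1B0F, #7E4D29

80% shade:
  R: 225 + 0.8×(0−225) = 225 − 180 = 45 → 45
  G: 137 − 109.6 = 27.4 → 27
  B: 74 + 0.8×(0−74) = 74 − 59.2 = 14.8 → 15
  → #2D1B0F
44% shade:
  R: 225 − 99 = 126 → 126
  G: 137 + 0.44×(0−137) = 137 − 60.28 = 76.72 → 77
  B: 74 − 32.56 = 41.44 → 41
  → #7E4D29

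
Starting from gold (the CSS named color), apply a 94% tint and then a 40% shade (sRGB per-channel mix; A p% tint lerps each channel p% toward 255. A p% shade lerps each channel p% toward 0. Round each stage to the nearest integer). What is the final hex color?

CSS gold is rgb(255, 215, 0).
Lerp each channel 94% toward 255:
  R: 255 + 0 = 255 → 255
  G: 215 + 0.94×(255−215) = 215 + 37.6 = 252.6 → 253
  B: 0 + 0.94×(255−0) = 0 + 239.7 = 239.7 → 240
After the tint: rgb(255, 253, 240) = #FFFDF0.
Per channel, c → c + 0.4(0 − c):
  R: 255 + 0.4×(0−255) = 255 − 102 = 153 → 153
  G: 253 + 0.4×(0−253) = 253 − 101.2 = 151.8 → 152
  B: 240 − 96 = 144 → 144
rgb(153, 152, 144) = #999890.

#999890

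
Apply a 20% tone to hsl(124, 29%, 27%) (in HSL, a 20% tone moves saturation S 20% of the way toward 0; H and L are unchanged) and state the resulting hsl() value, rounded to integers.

hsl(124, 23%, 27%)

S moves 20% from 29 toward 0: 29 − 5.8 = 23.2 → 23.
H and L are unchanged.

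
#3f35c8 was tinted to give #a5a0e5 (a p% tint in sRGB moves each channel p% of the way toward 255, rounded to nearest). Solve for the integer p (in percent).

53%

#3f35c8 is rgb(63, 53, 200); #a5a0e5 is rgb(165, 160, 229).
On the G channel (widest range): 160 ≈ 53 + (p/100)(255 − 53), so p ≈ 100×(160 − 53)/(255 − 53) = 10700/202 = 52.97.
p = 53 reproduces all three channels after rounding.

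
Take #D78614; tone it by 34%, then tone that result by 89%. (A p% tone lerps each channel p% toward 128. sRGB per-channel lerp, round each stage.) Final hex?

#868078

#D78614 is rgb(215, 134, 20).
A 34% tone moves each channel 34% toward 128:
  R: 215 + 0.34×(128−215) = 215 − 29.58 = 185.42 → 185
  G: 134 − 2.04 = 131.96 → 132
  B: 20 + 0.34×(128−20) = 20 + 36.72 = 56.72 → 57
After the tone: rgb(185, 132, 57) = #B98439.
Lerp each channel 89% toward 128:
  R: 185 + 0.89×(128−185) = 185 − 50.73 = 134.27 → 134
  G: 132 − 3.56 = 128.44 → 128
  B: 57 + 0.89×(128−57) = 57 + 63.19 = 120.19 → 120
rgb(134, 128, 120) = #868078.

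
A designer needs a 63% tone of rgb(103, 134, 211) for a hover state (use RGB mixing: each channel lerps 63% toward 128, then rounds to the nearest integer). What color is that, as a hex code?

#77829F

A 63% tone moves each channel 63% toward 128:
  R: 103 + 0.63×(128−103) = 103 + 15.75 = 118.75 → 119
  G: 134 − 3.78 = 130.22 → 130
  B: 211 + 0.63×(128−211) = 211 − 52.29 = 158.71 → 159
rgb(119, 130, 159) = #77829F.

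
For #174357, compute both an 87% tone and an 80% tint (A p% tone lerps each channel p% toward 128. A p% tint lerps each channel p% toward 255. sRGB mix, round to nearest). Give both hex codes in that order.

#174357 is rgb(23, 67, 87).
87% tone:
  R: 23 + 91.35 = 114.35 → 114
  G: 67 + 0.87×(128−67) = 67 + 53.07 = 120.07 → 120
  B: 87 + 35.67 = 122.67 → 123
  → #72787b
80% tint:
  R: 23 + 185.6 = 208.6 → 209
  G: 67 + 0.8×(255−67) = 67 + 150.4 = 217.4 → 217
  B: 87 + 134.4 = 221.4 → 221
  → #d1d9dd

#72787b, #d1d9dd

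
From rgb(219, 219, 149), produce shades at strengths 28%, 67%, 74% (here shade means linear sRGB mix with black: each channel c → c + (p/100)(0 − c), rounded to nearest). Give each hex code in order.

#9E9E6B, #484831, #393927

28%: (219 − 61.32 = 157.68→158, 219 − 61.32 = 157.68→158, 149 − 41.72 = 107.28→107) → #9E9E6B
67%: (219 − 146.73 = 72.27→72, 219 − 146.73 = 72.27→72, 149 − 99.83 = 49.17→49) → #484831
74%: (219 − 162.06 = 56.94→57, 219 − 162.06 = 56.94→57, 149 − 110.26 = 38.74→39) → #393927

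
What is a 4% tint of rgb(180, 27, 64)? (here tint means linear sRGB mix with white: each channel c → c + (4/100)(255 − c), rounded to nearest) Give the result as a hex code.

A 4% tint moves each channel 4% toward 255:
  R: 180 + 0.04×(255−180) = 180 + 3 = 183 → 183
  G: 27 + 0.04×(255−27) = 27 + 9.12 = 36.12 → 36
  B: 64 + 0.04×(255−64) = 64 + 7.64 = 71.64 → 72
rgb(183, 36, 72) = #B72448.

#B72448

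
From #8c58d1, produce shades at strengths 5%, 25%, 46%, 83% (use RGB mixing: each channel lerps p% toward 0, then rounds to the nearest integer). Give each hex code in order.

#8554c7, #69429d, #4c3071, #180f24

#8c58d1 is rgb(140, 88, 209).
5%: (140 − 7 = 133→133, 88 − 4.4 = 83.6→84, 209 − 10.45 = 198.55→199) → #8554c7
25%: (140 − 35 = 105→105, 88 − 22 = 66→66, 209 − 52.25 = 156.75→157) → #69429d
46%: (140 − 64.4 = 75.6→76, 88 − 40.48 = 47.52→48, 209 − 96.14 = 112.86→113) → #4c3071
83%: (140 − 116.2 = 23.8→24, 88 − 73.04 = 14.96→15, 209 − 173.47 = 35.53→36) → #180f24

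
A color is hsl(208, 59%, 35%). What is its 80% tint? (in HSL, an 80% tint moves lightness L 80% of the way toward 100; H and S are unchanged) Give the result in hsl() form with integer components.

L moves 80% from 35 toward 100: 35 + 52 = 87 → 87.
H and S are unchanged.

hsl(208, 59%, 87%)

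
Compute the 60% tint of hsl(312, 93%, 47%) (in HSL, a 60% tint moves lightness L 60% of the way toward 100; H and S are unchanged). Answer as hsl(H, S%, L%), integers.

L moves 60% from 47 toward 100: 47 + 31.8 = 78.8 → 79.
H and S are unchanged.

hsl(312, 93%, 79%)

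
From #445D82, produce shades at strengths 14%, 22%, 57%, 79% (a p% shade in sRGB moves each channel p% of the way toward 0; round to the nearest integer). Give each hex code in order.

#3A5070, #354965, #1D2838, #0E141B

#445D82 is rgb(68, 93, 130).
14%: (68 − 9.52 = 58.48→58, 93 − 13.02 = 79.98→80, 130 − 18.2 = 111.8→112) → #3A5070
22%: (68 − 14.96 = 53.04→53, 93 − 20.46 = 72.54→73, 130 − 28.6 = 101.4→101) → #354965
57%: (68 − 38.76 = 29.24→29, 93 − 53.01 = 39.99→40, 130 − 74.1 = 55.9→56) → #1D2838
79%: (68 − 53.72 = 14.28→14, 93 − 73.47 = 19.53→20, 130 − 102.7 = 27.3→27) → #0E141B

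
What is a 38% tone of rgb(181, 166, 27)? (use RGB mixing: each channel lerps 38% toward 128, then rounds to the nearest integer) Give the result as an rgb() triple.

rgb(161, 152, 65)

Lerp each channel 38% toward 128:
  R: 181 + 0.38×(128−181) = 181 − 20.14 = 160.86 → 161
  G: 166 + 0.38×(128−166) = 166 − 14.44 = 151.56 → 152
  B: 27 + 0.38×(128−27) = 27 + 38.38 = 65.38 → 65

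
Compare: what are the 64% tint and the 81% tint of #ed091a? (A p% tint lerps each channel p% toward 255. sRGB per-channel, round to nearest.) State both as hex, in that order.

#ed091a is rgb(237, 9, 26).
64% tint:
  R: 237 + 0.64×(255−237) = 237 + 11.52 = 248.52 → 249
  G: 9 + 0.64×(255−9) = 9 + 157.44 = 166.44 → 166
  B: 26 + 146.56 = 172.56 → 173
  → #f9a6ad
81% tint:
  R: 237 + 0.81×(255−237) = 237 + 14.58 = 251.58 → 252
  G: 9 + 199.26 = 208.26 → 208
  B: 26 + 185.49 = 211.49 → 211
  → #fcd0d3

#f9a6ad, #fcd0d3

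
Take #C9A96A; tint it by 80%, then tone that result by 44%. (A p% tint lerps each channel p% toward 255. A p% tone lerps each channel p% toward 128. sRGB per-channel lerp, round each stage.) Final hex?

#C9A96A is rgb(201, 169, 106).
Per channel, c → c + 0.8(255 − c):
  R: 201 + 43.2 = 244.2 → 244
  G: 169 + 68.8 = 237.8 → 238
  B: 106 + 119.2 = 225.2 → 225
After the tint: rgb(244, 238, 225) = #F4EEE1.
Lerp each channel 44% toward 128:
  R: 244 + 0.44×(128−244) = 244 − 51.04 = 192.96 → 193
  G: 238 − 48.4 = 189.6 → 190
  B: 225 + 0.44×(128−225) = 225 − 42.68 = 182.32 → 182
rgb(193, 190, 182) = #C1BEB6.

#C1BEB6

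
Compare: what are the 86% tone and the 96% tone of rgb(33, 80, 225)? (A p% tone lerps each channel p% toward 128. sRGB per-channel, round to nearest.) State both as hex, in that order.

86% tone:
  R: 33 + 0.86×(128−33) = 33 + 81.7 = 114.7 → 115
  G: 80 + 41.28 = 121.28 → 121
  B: 225 + 0.86×(128−225) = 225 − 83.42 = 141.58 → 142
  → #73798e
96% tone:
  R: 33 + 0.96×(128−33) = 33 + 91.2 = 124.2 → 124
  G: 80 + 0.96×(128−80) = 80 + 46.08 = 126.08 → 126
  B: 225 − 93.12 = 131.88 → 132
  → #7c7e84

#73798e, #7c7e84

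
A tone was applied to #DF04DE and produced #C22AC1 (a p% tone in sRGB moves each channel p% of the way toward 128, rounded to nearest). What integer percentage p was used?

31%

#DF04DE is rgb(223, 4, 222); #C22AC1 is rgb(194, 42, 193).
On the G channel (widest range): 42 ≈ 4 + (p/100)(128 − 4), so p ≈ 100×(42 − 4)/(128 − 4) = 3800/124 = 30.65.
p = 31 reproduces all three channels after rounding.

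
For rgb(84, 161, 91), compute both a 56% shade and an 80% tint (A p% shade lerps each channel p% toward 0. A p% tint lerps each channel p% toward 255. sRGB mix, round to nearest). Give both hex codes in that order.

56% shade:
  R: 84 − 47.04 = 36.96 → 37
  G: 161 − 90.16 = 70.84 → 71
  B: 91 + 0.56×(0−91) = 91 − 50.96 = 40.04 → 40
  → #254728
80% tint:
  R: 84 + 0.8×(255−84) = 84 + 136.8 = 220.8 → 221
  G: 161 + 0.8×(255−161) = 161 + 75.2 = 236.2 → 236
  B: 91 + 131.2 = 222.2 → 222
  → #DDECDE

#254728, #DDECDE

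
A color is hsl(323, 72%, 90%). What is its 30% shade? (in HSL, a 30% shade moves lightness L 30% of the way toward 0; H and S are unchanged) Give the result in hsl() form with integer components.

L moves 30% from 90 toward 0: 90 − 27 = 63 → 63.
H and S are unchanged.

hsl(323, 72%, 63%)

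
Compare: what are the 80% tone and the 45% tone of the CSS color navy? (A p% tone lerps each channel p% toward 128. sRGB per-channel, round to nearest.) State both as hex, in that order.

CSS navy is rgb(0, 0, 128).
80% tone:
  R: 0 + 102.4 = 102.4 → 102
  G: 0 + 102.4 = 102.4 → 102
  B: 128 + 0 = 128 → 128
  → #666680
45% tone:
  R: 0 + 0.45×(128−0) = 0 + 57.6 = 57.6 → 58
  G: 0 + 0.45×(128−0) = 0 + 57.6 = 57.6 → 58
  B: 128 + 0.45×(128−128) = 128 + 0 = 128 → 128
  → #3A3A80

#666680, #3A3A80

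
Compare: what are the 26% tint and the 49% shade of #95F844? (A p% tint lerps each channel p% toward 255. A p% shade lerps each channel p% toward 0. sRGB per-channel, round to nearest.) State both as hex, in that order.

#95F844 is rgb(149, 248, 68).
26% tint:
  R: 149 + 27.56 = 176.56 → 177
  G: 248 + 0.26×(255−248) = 248 + 1.82 = 249.82 → 250
  B: 68 + 0.26×(255−68) = 68 + 48.62 = 116.62 → 117
  → #B1FA75
49% shade:
  R: 149 + 0.49×(0−149) = 149 − 73.01 = 75.99 → 76
  G: 248 + 0.49×(0−248) = 248 − 121.52 = 126.48 → 126
  B: 68 − 33.32 = 34.68 → 35
  → #4C7E23

#B1FA75, #4C7E23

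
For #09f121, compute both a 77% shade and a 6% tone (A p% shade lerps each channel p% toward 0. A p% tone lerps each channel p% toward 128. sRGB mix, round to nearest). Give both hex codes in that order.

#09f121 is rgb(9, 241, 33).
77% shade:
  R: 9 − 6.93 = 2.07 → 2
  G: 241 − 185.57 = 55.43 → 55
  B: 33 + 0.77×(0−33) = 33 − 25.41 = 7.59 → 8
  → #023708
6% tone:
  R: 9 + 7.14 = 16.14 → 16
  G: 241 − 6.78 = 234.22 → 234
  B: 33 + 0.06×(128−33) = 33 + 5.7 = 38.7 → 39
  → #10ea27

#023708, #10ea27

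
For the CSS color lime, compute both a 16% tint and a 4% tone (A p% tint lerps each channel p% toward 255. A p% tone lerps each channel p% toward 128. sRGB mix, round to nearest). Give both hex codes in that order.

#29ff29, #05fa05

CSS lime is rgb(0, 255, 0).
16% tint:
  R: 0 + 40.8 = 40.8 → 41
  G: 255 + 0 = 255 → 255
  B: 0 + 40.8 = 40.8 → 41
  → #29ff29
4% tone:
  R: 0 + 5.12 = 5.12 → 5
  G: 255 + 0.04×(128−255) = 255 − 5.08 = 249.92 → 250
  B: 0 + 0.04×(128−0) = 0 + 5.12 = 5.12 → 5
  → #05fa05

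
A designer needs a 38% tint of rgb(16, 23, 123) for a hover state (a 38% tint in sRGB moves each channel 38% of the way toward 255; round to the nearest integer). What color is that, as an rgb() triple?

rgb(107, 111, 173)

A 38% tint moves each channel 38% toward 255:
  R: 16 + 90.82 = 106.82 → 107
  G: 23 + 88.16 = 111.16 → 111
  B: 123 + 0.38×(255−123) = 123 + 50.16 = 173.16 → 173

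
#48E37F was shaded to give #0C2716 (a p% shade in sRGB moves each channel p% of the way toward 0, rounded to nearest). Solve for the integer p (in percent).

83%

#48E37F is rgb(72, 227, 127); #0C2716 is rgb(12, 39, 22).
On the G channel (widest range): 39 ≈ 227 + (p/100)(0 − 227), so p ≈ 100×(39 − 227)/(0 − 227) = -18800/-227 = 82.82.
p = 83 reproduces all three channels after rounding.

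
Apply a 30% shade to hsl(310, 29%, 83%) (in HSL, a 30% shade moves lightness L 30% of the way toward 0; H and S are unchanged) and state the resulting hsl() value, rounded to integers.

hsl(310, 29%, 58%)

L moves 30% from 83 toward 0: 83 − 24.9 = 58.1 → 58.
H and S are unchanged.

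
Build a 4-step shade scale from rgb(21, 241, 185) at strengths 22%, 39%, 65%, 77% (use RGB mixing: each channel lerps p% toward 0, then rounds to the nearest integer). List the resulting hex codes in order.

#10bc90, #0d9371, #075441, #05372b

22%: (21 − 4.62 = 16.38→16, 241 − 53.02 = 187.98→188, 185 − 40.7 = 144.3→144) → #10bc90
39%: (21 − 8.19 = 12.81→13, 241 − 93.99 = 147.01→147, 185 − 72.15 = 112.85→113) → #0d9371
65%: (21 − 13.65 = 7.35→7, 241 − 156.65 = 84.35→84, 185 − 120.25 = 64.75→65) → #075441
77%: (21 − 16.17 = 4.83→5, 241 − 185.57 = 55.43→55, 185 − 142.45 = 42.55→43) → #05372b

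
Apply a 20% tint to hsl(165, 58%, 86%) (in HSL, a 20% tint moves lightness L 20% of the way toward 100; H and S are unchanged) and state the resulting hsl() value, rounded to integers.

L moves 20% from 86 toward 100: 86 + 2.8 = 88.8 → 89.
H and S are unchanged.

hsl(165, 58%, 89%)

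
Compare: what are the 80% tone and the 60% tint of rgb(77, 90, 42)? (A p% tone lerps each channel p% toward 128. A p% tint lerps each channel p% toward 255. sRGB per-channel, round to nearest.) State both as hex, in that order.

#76786F, #B8BDAA

80% tone:
  R: 77 + 0.8×(128−77) = 77 + 40.8 = 117.8 → 118
  G: 90 + 30.4 = 120.4 → 120
  B: 42 + 68.8 = 110.8 → 111
  → #76786F
60% tint:
  R: 77 + 106.8 = 183.8 → 184
  G: 90 + 0.6×(255−90) = 90 + 99 = 189 → 189
  B: 42 + 0.6×(255−42) = 42 + 127.8 = 169.8 → 170
  → #B8BDAA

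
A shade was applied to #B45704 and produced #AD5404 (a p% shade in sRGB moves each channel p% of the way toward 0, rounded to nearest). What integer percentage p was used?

#B45704 is rgb(180, 87, 4); #AD5404 is rgb(173, 84, 4).
On the R channel (widest range): 173 ≈ 180 + (p/100)(0 − 180), so p ≈ 100×(173 − 180)/(0 − 180) = -700/-180 = 3.89.
p = 4 reproduces all three channels after rounding.

4%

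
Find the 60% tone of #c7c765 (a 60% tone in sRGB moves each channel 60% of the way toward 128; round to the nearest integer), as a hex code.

#9c9c75

#c7c765 is rgb(199, 199, 101).
Per channel, c → c + 0.6(128 − c):
  R: 199 + 0.6×(128−199) = 199 − 42.6 = 156.4 → 156
  G: 199 + 0.6×(128−199) = 199 − 42.6 = 156.4 → 156
  B: 101 + 0.6×(128−101) = 101 + 16.2 = 117.2 → 117
rgb(156, 156, 117) = #9c9c75.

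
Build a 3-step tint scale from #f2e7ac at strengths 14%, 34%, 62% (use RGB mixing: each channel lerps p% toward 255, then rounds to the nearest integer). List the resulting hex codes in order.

#f4eab8, #f6efc8, #faf6df

#f2e7ac is rgb(242, 231, 172).
14%: (242 + 1.82 = 243.82→244, 231 + 3.36 = 234.36→234, 172 + 11.62 = 183.62→184) → #f4eab8
34%: (242 + 4.42 = 246.42→246, 231 + 8.16 = 239.16→239, 172 + 28.22 = 200.22→200) → #f6efc8
62%: (242 + 8.06 = 250.06→250, 231 + 14.88 = 245.88→246, 172 + 51.46 = 223.46→223) → #faf6df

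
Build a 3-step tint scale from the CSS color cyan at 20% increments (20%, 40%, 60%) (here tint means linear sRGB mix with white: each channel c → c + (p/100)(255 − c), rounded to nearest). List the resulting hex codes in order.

#33ffff, #66ffff, #99ffff

CSS cyan is rgb(0, 255, 255).
20%: (0 + 51 = 51→51, 255→255, 255→255) → #33ffff
40%: (0 + 102 = 102→102, 255→255, 255→255) → #66ffff
60%: (0 + 153 = 153→153, 255→255, 255→255) → #99ffff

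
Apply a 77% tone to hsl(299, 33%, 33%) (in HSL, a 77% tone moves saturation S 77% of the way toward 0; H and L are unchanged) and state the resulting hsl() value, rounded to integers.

S moves 77% from 33 toward 0: 33 − 25.41 = 7.59 → 8.
H and L are unchanged.

hsl(299, 8%, 33%)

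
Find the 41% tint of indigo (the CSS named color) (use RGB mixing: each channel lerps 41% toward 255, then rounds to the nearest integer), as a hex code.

CSS indigo is rgb(75, 0, 130).
A 41% tint moves each channel 41% toward 255:
  R: 75 + 0.41×(255−75) = 75 + 73.8 = 148.8 → 149
  G: 0 + 0.41×(255−0) = 0 + 104.55 = 104.55 → 105
  B: 130 + 51.25 = 181.25 → 181
rgb(149, 105, 181) = #9569b5.

#9569b5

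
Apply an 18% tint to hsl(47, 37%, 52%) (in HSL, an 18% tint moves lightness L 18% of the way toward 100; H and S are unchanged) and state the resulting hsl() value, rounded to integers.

L moves 18% from 52 toward 100: 52 + 8.64 = 60.64 → 61.
H and S are unchanged.

hsl(47, 37%, 61%)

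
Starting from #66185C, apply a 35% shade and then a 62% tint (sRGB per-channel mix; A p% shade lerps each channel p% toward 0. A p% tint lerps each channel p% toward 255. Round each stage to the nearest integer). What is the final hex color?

#66185C is rgb(102, 24, 92).
Per channel, c → c + 0.35(0 − c):
  R: 102 − 35.7 = 66.3 → 66
  G: 24 − 8.4 = 15.6 → 16
  B: 92 + 0.35×(0−92) = 92 − 32.2 = 59.8 → 60
After the shade: rgb(66, 16, 60) = #42103C.
Lerp each channel 62% toward 255:
  R: 66 + 117.18 = 183.18 → 183
  G: 16 + 148.18 = 164.18 → 164
  B: 60 + 120.9 = 180.9 → 181
rgb(183, 164, 181) = #B7A4B5.

#B7A4B5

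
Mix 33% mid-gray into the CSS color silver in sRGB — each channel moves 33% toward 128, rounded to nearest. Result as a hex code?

#ABABAB

CSS silver is rgb(192, 192, 192).
A 33% tone moves each channel 33% toward 128:
  R: 192 + 0.33×(128−192) = 192 − 21.12 = 170.88 → 171
  G: 192 + 0.33×(128−192) = 192 − 21.12 = 170.88 → 171
  B: 192 − 21.12 = 170.88 → 171
rgb(171, 171, 171) = #ABABAB.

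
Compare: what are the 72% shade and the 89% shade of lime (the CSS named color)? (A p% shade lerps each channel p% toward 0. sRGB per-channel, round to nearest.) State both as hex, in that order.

#004700, #001C00

CSS lime is rgb(0, 255, 0).
72% shade:
  R: 0 + 0.72×(0−0) = 0 + 0 = 0 → 0
  G: 255 + 0.72×(0−255) = 255 − 183.6 = 71.4 → 71
  B: 0 + 0 = 0 → 0
  → #004700
89% shade:
  R: 0 + 0.89×(0−0) = 0 + 0 = 0 → 0
  G: 255 + 0.89×(0−255) = 255 − 226.95 = 28.05 → 28
  B: 0 + 0.89×(0−0) = 0 + 0 = 0 → 0
  → #001C00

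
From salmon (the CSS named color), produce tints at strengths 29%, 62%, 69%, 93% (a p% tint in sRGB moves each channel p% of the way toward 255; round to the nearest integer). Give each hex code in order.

CSS salmon is rgb(250, 128, 114).
29%: (250 + 1.45 = 251.45→251, 128 + 36.83 = 164.83→165, 114 + 40.89 = 154.89→155) → #fba59b
62%: (250 + 3.1 = 253.1→253, 128 + 78.74 = 206.74→207, 114 + 87.42 = 201.42→201) → #fdcfc9
69%: (250 + 3.45 = 253.45→253, 128 + 87.63 = 215.63→216, 114 + 97.29 = 211.29→211) → #fdd8d3
93%: (250 + 4.65 = 254.65→255, 128 + 118.11 = 246.11→246, 114 + 131.13 = 245.13→245) → #fff6f5

#fba59b, #fdcfc9, #fdd8d3, #fff6f5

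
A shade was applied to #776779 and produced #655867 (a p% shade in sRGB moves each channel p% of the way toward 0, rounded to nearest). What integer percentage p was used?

15%

#776779 is rgb(119, 103, 121); #655867 is rgb(101, 88, 103).
On the B channel (widest range): 103 ≈ 121 + (p/100)(0 − 121), so p ≈ 100×(103 − 121)/(0 − 121) = -1800/-121 = 14.88.
p = 15 reproduces all three channels after rounding.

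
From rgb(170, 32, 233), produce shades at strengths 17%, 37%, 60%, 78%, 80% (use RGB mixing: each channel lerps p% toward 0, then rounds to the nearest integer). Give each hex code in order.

#8D1BC1, #6B1493, #440D5D, #250733, #22062F

17%: (170 − 28.9 = 141.1→141, 32 − 5.44 = 26.56→27, 233 − 39.61 = 193.39→193) → #8D1BC1
37%: (170 − 62.9 = 107.1→107, 32 − 11.84 = 20.16→20, 233 − 86.21 = 146.79→147) → #6B1493
60%: (170 − 102 = 68→68, 32 − 19.2 = 12.8→13, 233 − 139.8 = 93.2→93) → #440D5D
78%: (170 − 132.6 = 37.4→37, 32 − 24.96 = 7.04→7, 233 − 181.74 = 51.26→51) → #250733
80%: (170 − 136 = 34→34, 32 − 25.6 = 6.4→6, 233 − 186.4 = 46.6→47) → #22062F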